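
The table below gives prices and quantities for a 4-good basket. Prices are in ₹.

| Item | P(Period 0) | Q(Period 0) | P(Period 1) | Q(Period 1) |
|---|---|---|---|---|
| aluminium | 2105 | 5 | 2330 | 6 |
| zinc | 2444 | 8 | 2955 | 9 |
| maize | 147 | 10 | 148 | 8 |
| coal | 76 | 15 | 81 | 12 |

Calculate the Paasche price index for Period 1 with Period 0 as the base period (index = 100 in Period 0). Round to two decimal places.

116.39

Paasche price index uses current-period quantities as weights.
ΣP(Period 1)·Q(Period 1) = 2330×6 + 2955×9 + 148×8 + 81×12 = 13980 + 26595 + 1184 + 972 = 42731
ΣP(Period 0)·Q(Period 1) = 2105×6 + 2444×9 + 147×8 + 76×12 = 12630 + 21996 + 1176 + 912 = 36714
Index = 42731 / 36714 × 100 = 116.3888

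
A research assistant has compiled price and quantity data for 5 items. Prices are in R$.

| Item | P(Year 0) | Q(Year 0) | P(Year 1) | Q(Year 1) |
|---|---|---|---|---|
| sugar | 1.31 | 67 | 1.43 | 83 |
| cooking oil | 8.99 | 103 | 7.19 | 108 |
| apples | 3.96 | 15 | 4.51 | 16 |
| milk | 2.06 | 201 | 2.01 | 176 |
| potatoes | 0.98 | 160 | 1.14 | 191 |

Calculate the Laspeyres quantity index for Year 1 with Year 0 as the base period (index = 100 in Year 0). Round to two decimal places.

102.97

Laspeyres quantity index uses base-period prices as weights.
ΣP(Year 0)·Q(Year 1) = 1.31×83 + 8.99×108 + 3.96×16 + 2.06×176 + 0.98×191 = 108.73 + 970.92 + 63.36 + 362.56 + 187.18 = 1692.75
ΣP(Year 0)·Q(Year 0) = 1.31×67 + 8.99×103 + 3.96×15 + 2.06×201 + 0.98×160 = 87.77 + 925.97 + 59.4 + 414.06 + 156.8 = 1644
Index = 1692.75 / 1644 × 100 = 102.9653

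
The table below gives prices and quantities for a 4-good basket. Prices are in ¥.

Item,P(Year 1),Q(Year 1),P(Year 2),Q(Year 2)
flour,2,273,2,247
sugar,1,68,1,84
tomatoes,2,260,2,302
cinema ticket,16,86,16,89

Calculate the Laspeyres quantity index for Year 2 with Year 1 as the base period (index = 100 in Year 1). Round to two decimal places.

Laspeyres quantity index uses base-period prices as weights.
ΣP(Year 1)·Q(Year 2) = 2×247 + 1×84 + 2×302 + 16×89 = 494 + 84 + 604 + 1424 = 2606
ΣP(Year 1)·Q(Year 1) = 2×273 + 1×68 + 2×260 + 16×86 = 546 + 68 + 520 + 1376 = 2510
Index = 2606 / 2510 × 100 = 103.8247

103.82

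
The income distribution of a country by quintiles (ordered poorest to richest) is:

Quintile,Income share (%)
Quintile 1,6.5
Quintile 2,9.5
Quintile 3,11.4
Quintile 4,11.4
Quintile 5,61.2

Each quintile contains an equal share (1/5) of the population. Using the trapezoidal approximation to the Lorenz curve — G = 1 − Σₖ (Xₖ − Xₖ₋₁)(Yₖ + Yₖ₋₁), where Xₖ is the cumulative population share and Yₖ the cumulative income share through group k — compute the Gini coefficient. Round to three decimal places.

Cumulative income shares Yₖ: 0.0650, 0.1600, 0.2740, 0.3880, 1.0000
Σ (Xₖ−Xₖ₋₁)(Yₖ+Yₖ₋₁) = (1/5)(0.0650+0.0000) + (1/5)(0.1600+0.0650) + (1/5)(0.2740+0.1600) + (1/5)(0.3880+0.2740) + (1/5)(1.0000+0.3880)
  = 0.0130 + 0.0450 + 0.0868 + 0.1324 + 0.2776 = 0.5548
G = 1 − 0.5548 = 0.4452

0.445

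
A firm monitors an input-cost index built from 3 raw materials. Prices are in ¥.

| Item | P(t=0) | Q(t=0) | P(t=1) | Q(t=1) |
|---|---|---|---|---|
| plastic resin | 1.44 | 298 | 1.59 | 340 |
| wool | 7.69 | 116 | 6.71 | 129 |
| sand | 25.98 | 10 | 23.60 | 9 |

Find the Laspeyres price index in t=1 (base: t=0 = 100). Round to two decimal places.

Laspeyres price index uses base-period quantities as weights.
ΣP(t=1)·Q(t=0) = 1.59×298 + 6.71×116 + 23.60×10 = 473.82 + 778.36 + 236 = 1488.18
ΣP(t=0)·Q(t=0) = 1.44×298 + 7.69×116 + 25.98×10 = 429.12 + 892.04 + 259.8 = 1580.96
Index = 1488.18 / 1580.96 × 100 = 94.1314

94.13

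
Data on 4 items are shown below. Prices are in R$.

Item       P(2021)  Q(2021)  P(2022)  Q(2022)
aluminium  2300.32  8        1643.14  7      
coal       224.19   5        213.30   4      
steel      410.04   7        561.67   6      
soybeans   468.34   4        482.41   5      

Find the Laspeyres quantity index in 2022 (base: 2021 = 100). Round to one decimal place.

89.8

Laspeyres quantity index uses base-period prices as weights.
ΣP(2021)·Q(2022) = 2300.32×7 + 224.19×4 + 410.04×6 + 468.34×5 = 16102.24 + 896.76 + 2460.24 + 2341.7 = 21800.94
ΣP(2021)·Q(2021) = 2300.32×8 + 224.19×5 + 410.04×7 + 468.34×4 = 18402.56 + 1120.95 + 2870.28 + 1873.36 = 24267.15
Index = 21800.94 / 24267.15 × 100 = 89.8372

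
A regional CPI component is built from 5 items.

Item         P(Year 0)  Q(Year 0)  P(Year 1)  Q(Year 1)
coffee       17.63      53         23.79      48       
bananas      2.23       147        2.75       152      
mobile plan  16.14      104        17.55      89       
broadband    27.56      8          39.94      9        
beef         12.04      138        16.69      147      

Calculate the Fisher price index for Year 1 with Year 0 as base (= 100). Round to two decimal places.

127.33

Laspeyres component (base-period weights):
ΣP(Year 1)Q(Year 0) = 23.79×53 + 2.75×147 + 17.55×104 + 39.94×8 + 16.69×138 = 1260.87 + 404.25 + 1825.2 + 319.52 + 2303.22 = 6113.06
ΣP(Year 0)Q(Year 0) = 17.63×53 + 2.23×147 + 16.14×104 + 27.56×8 + 12.04×138 = 934.39 + 327.81 + 1678.56 + 220.48 + 1661.52 = 4822.76
L = 6113.06 / 4822.76 × 100 = 126.7544
Paasche component (current-period weights):
ΣP(Year 1)Q(Year 1) = 23.79×48 + 2.75×152 + 17.55×89 + 39.94×9 + 16.69×147 = 1141.92 + 418 + 1561.95 + 359.46 + 2453.43 = 5934.76
ΣP(Year 0)Q(Year 1) = 17.63×48 + 2.23×152 + 16.14×89 + 27.56×9 + 12.04×147 = 846.24 + 338.96 + 1436.46 + 248.04 + 1769.88 = 4639.58
P = 5934.76 / 4639.58 × 100 = 127.9159
Fisher = √(L × P) = √(126.7544 × 127.9159) = 127.3338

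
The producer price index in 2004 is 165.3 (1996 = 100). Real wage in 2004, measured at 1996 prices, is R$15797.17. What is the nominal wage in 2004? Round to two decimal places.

26112.72

Nominal = Real × (Index/100) = 15797.17 × (165.3/100)
        = 15797.17 × 1.653 = 26112.7220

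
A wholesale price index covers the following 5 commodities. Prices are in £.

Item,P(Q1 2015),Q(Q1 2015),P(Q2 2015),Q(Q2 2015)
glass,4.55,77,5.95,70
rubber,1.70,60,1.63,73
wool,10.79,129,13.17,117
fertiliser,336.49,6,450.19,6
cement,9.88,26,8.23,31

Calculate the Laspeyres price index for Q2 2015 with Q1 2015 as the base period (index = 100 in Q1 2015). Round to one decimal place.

Laspeyres price index uses base-period quantities as weights.
ΣP(Q2 2015)·Q(Q1 2015) = 5.95×77 + 1.63×60 + 13.17×129 + 450.19×6 + 8.23×26 = 458.15 + 97.8 + 1698.93 + 2701.14 + 213.98 = 5170
ΣP(Q1 2015)·Q(Q1 2015) = 4.55×77 + 1.70×60 + 10.79×129 + 336.49×6 + 9.88×26 = 350.35 + 102 + 1391.91 + 2018.94 + 256.88 = 4120.08
Index = 5170 / 4120.08 × 100 = 125.4830

125.5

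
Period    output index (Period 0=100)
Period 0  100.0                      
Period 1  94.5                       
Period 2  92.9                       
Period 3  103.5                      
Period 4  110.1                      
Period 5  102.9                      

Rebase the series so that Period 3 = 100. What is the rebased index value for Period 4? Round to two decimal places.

106.38

Rebased(Period 4) = 110.1 / 103.5 × 100 = 106.3768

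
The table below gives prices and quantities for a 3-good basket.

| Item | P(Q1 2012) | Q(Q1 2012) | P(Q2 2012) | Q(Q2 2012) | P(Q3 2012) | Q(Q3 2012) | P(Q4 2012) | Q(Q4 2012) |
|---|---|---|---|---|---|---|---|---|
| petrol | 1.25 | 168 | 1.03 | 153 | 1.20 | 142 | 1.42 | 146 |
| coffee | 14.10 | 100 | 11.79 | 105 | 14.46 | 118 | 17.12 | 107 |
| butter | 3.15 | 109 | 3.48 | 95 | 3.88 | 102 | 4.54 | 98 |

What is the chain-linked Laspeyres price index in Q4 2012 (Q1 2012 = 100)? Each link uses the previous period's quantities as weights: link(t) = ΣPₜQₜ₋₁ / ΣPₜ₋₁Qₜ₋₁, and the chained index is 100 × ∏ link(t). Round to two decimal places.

Link Q1 2012→Q2 2012:
ΣP(Q2 2012)Q(Q1 2012) = 1.03×168 + 11.79×100 + 3.48×109 = 173.04 + 1179 + 379.32 = 1731.36
ΣP(Q1 2012)Q(Q1 2012) = 1.25×168 + 14.10×100 + 3.15×109 = 210 + 1410 + 343.35 = 1963.35
link = 1731.36/1963.35 = 0.881840
Link Q2 2012→Q3 2012:
ΣP(Q3 2012)Q(Q2 2012) = 1.20×153 + 14.46×105 + 3.88×95 = 183.6 + 1518.3 + 368.6 = 2070.5
ΣP(Q2 2012)Q(Q2 2012) = 1.03×153 + 11.79×105 + 3.48×95 = 157.59 + 1237.95 + 330.6 = 1726.14
link = 2070.5/1726.14 = 1.199497
Link Q3 2012→Q4 2012:
ΣP(Q4 2012)Q(Q3 2012) = 1.42×142 + 17.12×118 + 4.54×102 = 201.64 + 2020.16 + 463.08 = 2684.88
ΣP(Q3 2012)Q(Q3 2012) = 1.20×142 + 14.46×118 + 3.88×102 = 170.4 + 1706.28 + 395.76 = 2272.44
link = 2684.88/2272.44 = 1.181497
Chained index = 100 × 0.881840 × 1.199497 × 1.181497 = 124.9745

124.97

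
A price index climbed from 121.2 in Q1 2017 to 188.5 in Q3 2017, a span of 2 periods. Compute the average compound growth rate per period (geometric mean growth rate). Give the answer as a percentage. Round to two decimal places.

Growth factor = (188.5/121.2)^(1/2) = (1.555281)^(1/2) = 1.247109
Growth rate = 1.247109 − 1 = 0.247109 = 24.7109%

24.71%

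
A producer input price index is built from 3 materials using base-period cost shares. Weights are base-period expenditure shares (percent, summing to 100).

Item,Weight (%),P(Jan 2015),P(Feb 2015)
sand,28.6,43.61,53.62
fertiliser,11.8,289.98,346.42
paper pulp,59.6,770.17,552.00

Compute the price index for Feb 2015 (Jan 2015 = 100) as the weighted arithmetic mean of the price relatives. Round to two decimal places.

91.98

sand: 28.6 × (53.62/43.61) = 28.6 × 1.229535 = 35.1647
fertiliser: 11.8 × (346.42/289.98) = 11.8 × 1.194634 = 14.0967
paper pulp: 59.6 × (552.00/770.17) = 59.6 × 0.716725 = 42.7168
Index = Σ wᵢ·(p₁ᵢ/p₀ᵢ) = 35.1647 + 14.0967 + 42.7168 = 91.9782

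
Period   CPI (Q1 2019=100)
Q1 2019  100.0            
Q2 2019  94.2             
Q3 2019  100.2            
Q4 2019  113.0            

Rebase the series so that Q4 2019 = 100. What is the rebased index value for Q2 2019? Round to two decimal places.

83.36

Rebased(Q2 2019) = 94.2 / 113.0 × 100 = 83.3628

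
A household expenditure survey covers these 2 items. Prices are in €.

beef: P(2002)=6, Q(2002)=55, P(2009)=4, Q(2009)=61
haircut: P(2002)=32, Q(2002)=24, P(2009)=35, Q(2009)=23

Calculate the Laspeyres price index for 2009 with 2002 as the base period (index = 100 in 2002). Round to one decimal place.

96.5

Laspeyres price index uses base-period quantities as weights.
ΣP(2009)·Q(2002) = 4×55 + 35×24 = 220 + 840 = 1060
ΣP(2002)·Q(2002) = 6×55 + 32×24 = 330 + 768 = 1098
Index = 1060 / 1098 × 100 = 96.5392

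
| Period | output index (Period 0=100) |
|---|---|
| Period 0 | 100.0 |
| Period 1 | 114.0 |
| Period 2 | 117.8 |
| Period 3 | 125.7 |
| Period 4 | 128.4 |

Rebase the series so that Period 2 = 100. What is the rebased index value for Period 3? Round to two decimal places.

Rebased(Period 3) = 125.7 / 117.8 × 100 = 106.7063

106.71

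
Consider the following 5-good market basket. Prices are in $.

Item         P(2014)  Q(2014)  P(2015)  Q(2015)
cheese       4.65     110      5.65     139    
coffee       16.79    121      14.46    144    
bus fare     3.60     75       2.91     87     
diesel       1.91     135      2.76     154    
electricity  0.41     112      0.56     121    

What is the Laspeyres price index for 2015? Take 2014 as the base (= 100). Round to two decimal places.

97.04

Laspeyres price index uses base-period quantities as weights.
ΣP(2015)·Q(2014) = 5.65×110 + 14.46×121 + 2.91×75 + 2.76×135 + 0.56×112 = 621.5 + 1749.66 + 218.25 + 372.6 + 62.72 = 3024.73
ΣP(2014)·Q(2014) = 4.65×110 + 16.79×121 + 3.60×75 + 1.91×135 + 0.41×112 = 511.5 + 2031.59 + 270 + 257.85 + 45.92 = 3116.86
Index = 3024.73 / 3116.86 × 100 = 97.0441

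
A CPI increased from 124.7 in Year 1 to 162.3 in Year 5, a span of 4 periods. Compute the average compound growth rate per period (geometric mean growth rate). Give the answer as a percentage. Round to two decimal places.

Growth factor = (162.3/124.7)^(1/4) = (1.301524)^(1/4) = 1.068103
Growth rate = 1.068103 − 1 = 0.068103 = 6.8103%

6.81%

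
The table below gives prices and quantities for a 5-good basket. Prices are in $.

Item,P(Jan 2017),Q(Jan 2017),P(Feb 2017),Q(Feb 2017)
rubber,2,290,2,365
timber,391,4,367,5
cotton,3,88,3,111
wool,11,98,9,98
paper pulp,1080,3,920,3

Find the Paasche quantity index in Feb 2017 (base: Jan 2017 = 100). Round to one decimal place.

Paasche quantity index uses current-period prices as weights.
ΣP(Feb 2017)·Q(Feb 2017) = 2×365 + 367×5 + 3×111 + 9×98 + 920×3 = 730 + 1835 + 333 + 882 + 2760 = 6540
ΣP(Feb 2017)·Q(Jan 2017) = 2×290 + 367×4 + 3×88 + 9×98 + 920×3 = 580 + 1468 + 264 + 882 + 2760 = 5954
Index = 6540 / 5954 × 100 = 109.8421

109.8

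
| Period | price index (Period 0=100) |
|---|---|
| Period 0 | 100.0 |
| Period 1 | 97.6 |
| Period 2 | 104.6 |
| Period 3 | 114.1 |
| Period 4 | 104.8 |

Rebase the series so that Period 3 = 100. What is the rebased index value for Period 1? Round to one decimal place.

Rebased(Period 1) = 97.6 / 114.1 × 100 = 85.5390

85.5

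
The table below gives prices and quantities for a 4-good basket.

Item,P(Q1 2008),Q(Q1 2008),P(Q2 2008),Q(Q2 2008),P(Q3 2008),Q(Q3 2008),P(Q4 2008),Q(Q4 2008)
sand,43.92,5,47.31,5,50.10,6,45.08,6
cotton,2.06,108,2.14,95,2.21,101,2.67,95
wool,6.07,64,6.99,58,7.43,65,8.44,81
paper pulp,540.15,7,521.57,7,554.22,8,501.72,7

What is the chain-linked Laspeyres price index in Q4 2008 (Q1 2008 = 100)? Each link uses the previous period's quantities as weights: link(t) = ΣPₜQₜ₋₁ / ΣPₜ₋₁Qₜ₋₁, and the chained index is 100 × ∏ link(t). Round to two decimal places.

Link Q1 2008→Q2 2008:
ΣP(Q2 2008)Q(Q1 2008) = 47.31×5 + 2.14×108 + 6.99×64 + 521.57×7 = 236.55 + 231.12 + 447.36 + 3650.99 = 4566.02
ΣP(Q1 2008)Q(Q1 2008) = 43.92×5 + 2.06×108 + 6.07×64 + 540.15×7 = 219.6 + 222.48 + 388.48 + 3781.05 = 4611.61
link = 4566.02/4611.61 = 0.990114
Link Q2 2008→Q3 2008:
ΣP(Q3 2008)Q(Q2 2008) = 50.10×5 + 2.21×95 + 7.43×58 + 554.22×7 = 250.5 + 209.95 + 430.94 + 3879.54 = 4770.93
ΣP(Q2 2008)Q(Q2 2008) = 47.31×5 + 2.14×95 + 6.99×58 + 521.57×7 = 236.55 + 203.3 + 405.42 + 3650.99 = 4496.26
link = 4770.93/4496.26 = 1.061089
Link Q3 2008→Q4 2008:
ΣP(Q4 2008)Q(Q3 2008) = 45.08×6 + 2.67×101 + 8.44×65 + 501.72×8 = 270.48 + 269.67 + 548.6 + 4013.76 = 5102.51
ΣP(Q3 2008)Q(Q3 2008) = 50.10×6 + 2.21×101 + 7.43×65 + 554.22×8 = 300.6 + 223.21 + 482.95 + 4433.76 = 5440.52
link = 5102.51/5440.52 = 0.937872
Chained index = 100 × 0.990114 × 1.061089 × 0.937872 = 98.5327

98.53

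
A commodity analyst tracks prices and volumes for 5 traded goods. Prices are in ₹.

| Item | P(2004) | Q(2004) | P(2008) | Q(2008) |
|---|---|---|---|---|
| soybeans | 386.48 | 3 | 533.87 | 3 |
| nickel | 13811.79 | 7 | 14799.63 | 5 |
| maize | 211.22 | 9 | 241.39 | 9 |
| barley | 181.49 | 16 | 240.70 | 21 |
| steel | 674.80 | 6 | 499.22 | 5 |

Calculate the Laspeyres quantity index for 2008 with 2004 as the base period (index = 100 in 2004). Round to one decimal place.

74.3

Laspeyres quantity index uses base-period prices as weights.
ΣP(2004)·Q(2008) = 386.48×3 + 13811.79×5 + 211.22×9 + 181.49×21 + 674.80×5 = 1159.44 + 69058.95 + 1900.98 + 3811.29 + 3374 = 79304.66
ΣP(2004)·Q(2004) = 386.48×3 + 13811.79×7 + 211.22×9 + 181.49×16 + 674.80×6 = 1159.44 + 96682.53 + 1900.98 + 2903.84 + 4048.8 = 106695.59
Index = 79304.66 / 106695.59 × 100 = 74.3280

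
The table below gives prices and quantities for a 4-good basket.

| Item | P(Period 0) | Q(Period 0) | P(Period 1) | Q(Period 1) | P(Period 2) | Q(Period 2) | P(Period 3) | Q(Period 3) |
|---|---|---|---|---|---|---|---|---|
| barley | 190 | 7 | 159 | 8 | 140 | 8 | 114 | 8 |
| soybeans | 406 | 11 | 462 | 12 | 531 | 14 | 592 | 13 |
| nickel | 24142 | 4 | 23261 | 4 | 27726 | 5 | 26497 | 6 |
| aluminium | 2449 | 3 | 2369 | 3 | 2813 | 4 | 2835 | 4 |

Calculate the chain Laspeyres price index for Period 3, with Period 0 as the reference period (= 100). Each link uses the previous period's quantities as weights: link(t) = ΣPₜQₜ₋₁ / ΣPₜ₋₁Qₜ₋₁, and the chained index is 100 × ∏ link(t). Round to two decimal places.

Link Period 0→Period 1:
ΣP(Period 1)Q(Period 0) = 159×7 + 462×11 + 23261×4 + 2369×3 = 1113 + 5082 + 93044 + 7107 = 106346
ΣP(Period 0)Q(Period 0) = 190×7 + 406×11 + 24142×4 + 2449×3 = 1330 + 4466 + 96568 + 7347 = 109711
link = 106346/109711 = 0.969329
Link Period 1→Period 2:
ΣP(Period 2)Q(Period 1) = 140×8 + 531×12 + 27726×4 + 2813×3 = 1120 + 6372 + 110904 + 8439 = 126835
ΣP(Period 1)Q(Period 1) = 159×8 + 462×12 + 23261×4 + 2369×3 = 1272 + 5544 + 93044 + 7107 = 106967
link = 126835/106967 = 1.185740
Link Period 2→Period 3:
ΣP(Period 3)Q(Period 2) = 114×8 + 592×14 + 26497×5 + 2835×4 = 912 + 8288 + 132485 + 11340 = 153025
ΣP(Period 2)Q(Period 2) = 140×8 + 531×14 + 27726×5 + 2813×4 = 1120 + 7434 + 138630 + 11252 = 158436
link = 153025/158436 = 0.965847
Chained index = 100 × 0.969329 × 1.185740 × 0.965847 = 111.0117

111.01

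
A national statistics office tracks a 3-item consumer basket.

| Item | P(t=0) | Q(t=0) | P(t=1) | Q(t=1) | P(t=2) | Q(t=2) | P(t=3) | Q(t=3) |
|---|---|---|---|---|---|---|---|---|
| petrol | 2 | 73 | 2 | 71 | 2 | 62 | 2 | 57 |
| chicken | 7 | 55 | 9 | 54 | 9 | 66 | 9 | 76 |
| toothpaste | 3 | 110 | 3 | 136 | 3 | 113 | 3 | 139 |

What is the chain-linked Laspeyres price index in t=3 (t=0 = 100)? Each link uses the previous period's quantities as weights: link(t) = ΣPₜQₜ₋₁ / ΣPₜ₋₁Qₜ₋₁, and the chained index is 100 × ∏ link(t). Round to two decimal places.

Link t=0→t=1:
ΣP(t=1)Q(t=0) = 2×73 + 9×55 + 3×110 = 146 + 495 + 330 = 971
ΣP(t=0)Q(t=0) = 2×73 + 7×55 + 3×110 = 146 + 385 + 330 = 861
link = 971/861 = 1.127758
Link t=1→t=2:
ΣP(t=2)Q(t=1) = 2×71 + 9×54 + 3×136 = 142 + 486 + 408 = 1036
ΣP(t=1)Q(t=1) = 2×71 + 9×54 + 3×136 = 142 + 486 + 408 = 1036
link = 1036/1036 = 1.000000
Link t=2→t=3:
ΣP(t=3)Q(t=2) = 2×62 + 9×66 + 3×113 = 124 + 594 + 339 = 1057
ΣP(t=2)Q(t=2) = 2×62 + 9×66 + 3×113 = 124 + 594 + 339 = 1057
link = 1057/1057 = 1.000000
Chained index = 100 × 1.127758 × 1.000000 × 1.000000 = 112.7758

112.78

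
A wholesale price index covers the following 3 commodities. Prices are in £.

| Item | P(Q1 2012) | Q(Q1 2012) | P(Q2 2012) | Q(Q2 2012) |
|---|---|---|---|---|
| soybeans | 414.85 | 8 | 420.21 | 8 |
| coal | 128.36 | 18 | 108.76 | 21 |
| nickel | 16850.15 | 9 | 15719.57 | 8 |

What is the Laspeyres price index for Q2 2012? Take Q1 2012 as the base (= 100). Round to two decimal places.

93.33

Laspeyres price index uses base-period quantities as weights.
ΣP(Q2 2012)·Q(Q1 2012) = 420.21×8 + 108.76×18 + 15719.57×9 = 3361.68 + 1957.68 + 141476.13 = 146795.49
ΣP(Q1 2012)·Q(Q1 2012) = 414.85×8 + 128.36×18 + 16850.15×9 = 3318.8 + 2310.48 + 151651.35 = 157280.63
Index = 146795.49 / 157280.63 × 100 = 93.3335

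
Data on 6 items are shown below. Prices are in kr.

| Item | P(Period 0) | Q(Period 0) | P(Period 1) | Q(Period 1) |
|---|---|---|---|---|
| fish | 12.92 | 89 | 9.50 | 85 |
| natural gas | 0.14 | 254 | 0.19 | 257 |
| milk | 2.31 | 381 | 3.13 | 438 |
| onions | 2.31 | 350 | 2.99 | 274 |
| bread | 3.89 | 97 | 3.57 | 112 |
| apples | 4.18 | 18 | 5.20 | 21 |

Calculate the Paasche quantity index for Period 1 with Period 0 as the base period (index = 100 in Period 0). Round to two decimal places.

Paasche quantity index uses current-period prices as weights.
ΣP(Period 1)·Q(Period 1) = 9.50×85 + 0.19×257 + 3.13×438 + 2.99×274 + 3.57×112 + 5.20×21 = 807.5 + 48.83 + 1370.94 + 819.26 + 399.84 + 109.2 = 3555.57
ΣP(Period 1)·Q(Period 0) = 9.50×89 + 0.19×254 + 3.13×381 + 2.99×350 + 3.57×97 + 5.20×18 = 845.5 + 48.26 + 1192.53 + 1046.5 + 346.29 + 93.6 = 3572.68
Index = 3555.57 / 3572.68 × 100 = 99.5211

99.52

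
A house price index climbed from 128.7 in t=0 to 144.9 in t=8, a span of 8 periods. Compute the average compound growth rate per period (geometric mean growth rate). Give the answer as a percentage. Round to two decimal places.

1.49%

Growth factor = (144.9/128.7)^(1/8) = (1.125874)^(1/8) = 1.014930
Growth rate = 1.014930 − 1 = 0.014930 = 1.4930%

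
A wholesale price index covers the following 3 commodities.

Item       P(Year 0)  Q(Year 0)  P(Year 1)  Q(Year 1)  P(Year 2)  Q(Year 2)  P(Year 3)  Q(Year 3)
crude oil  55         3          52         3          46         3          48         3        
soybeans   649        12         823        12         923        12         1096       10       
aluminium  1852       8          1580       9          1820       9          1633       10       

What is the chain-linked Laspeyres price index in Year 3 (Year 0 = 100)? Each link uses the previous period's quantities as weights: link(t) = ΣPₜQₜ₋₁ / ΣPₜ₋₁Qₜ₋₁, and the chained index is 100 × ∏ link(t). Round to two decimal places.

114.93

Link Year 0→Year 1:
ΣP(Year 1)Q(Year 0) = 52×3 + 823×12 + 1580×8 = 156 + 9876 + 12640 = 22672
ΣP(Year 0)Q(Year 0) = 55×3 + 649×12 + 1852×8 = 165 + 7788 + 14816 = 22769
link = 22672/22769 = 0.995740
Link Year 1→Year 2:
ΣP(Year 2)Q(Year 1) = 46×3 + 923×12 + 1820×9 = 138 + 11076 + 16380 = 27594
ΣP(Year 1)Q(Year 1) = 52×3 + 823×12 + 1580×9 = 156 + 9876 + 14220 = 24252
link = 27594/24252 = 1.137803
Link Year 2→Year 3:
ΣP(Year 3)Q(Year 2) = 48×3 + 1096×12 + 1633×9 = 144 + 13152 + 14697 = 27993
ΣP(Year 2)Q(Year 2) = 46×3 + 923×12 + 1820×9 = 138 + 11076 + 16380 = 27594
link = 27993/27594 = 1.014460
Chained index = 100 × 0.995740 × 1.137803 × 1.014460 = 114.9338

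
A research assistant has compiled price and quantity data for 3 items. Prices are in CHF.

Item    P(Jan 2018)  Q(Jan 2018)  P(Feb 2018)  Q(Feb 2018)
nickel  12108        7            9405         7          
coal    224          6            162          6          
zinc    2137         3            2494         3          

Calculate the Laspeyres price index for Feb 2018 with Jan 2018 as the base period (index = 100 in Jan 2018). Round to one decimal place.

80.3

Laspeyres price index uses base-period quantities as weights.
ΣP(Feb 2018)·Q(Jan 2018) = 9405×7 + 162×6 + 2494×3 = 65835 + 972 + 7482 = 74289
ΣP(Jan 2018)·Q(Jan 2018) = 12108×7 + 224×6 + 2137×3 = 84756 + 1344 + 6411 = 92511
Index = 74289 / 92511 × 100 = 80.3029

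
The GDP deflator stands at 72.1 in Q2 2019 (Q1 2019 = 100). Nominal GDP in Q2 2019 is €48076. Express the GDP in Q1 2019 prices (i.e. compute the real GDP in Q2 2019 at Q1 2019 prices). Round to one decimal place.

66679.6

Real = Nominal ÷ (Index/100) = 48076 ÷ (72.1/100)
     = 48076 ÷ 0.721 = 66679.6117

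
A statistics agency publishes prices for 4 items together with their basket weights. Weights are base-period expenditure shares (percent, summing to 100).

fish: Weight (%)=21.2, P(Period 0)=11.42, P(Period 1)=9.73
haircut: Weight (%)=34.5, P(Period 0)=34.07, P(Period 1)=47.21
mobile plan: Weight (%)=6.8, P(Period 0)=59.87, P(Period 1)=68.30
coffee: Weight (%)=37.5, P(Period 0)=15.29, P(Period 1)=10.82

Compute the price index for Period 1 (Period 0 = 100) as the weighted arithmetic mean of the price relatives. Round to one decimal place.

fish: 21.2 × (9.73/11.42) = 21.2 × 0.852014 = 18.0627
haircut: 34.5 × (47.21/34.07) = 34.5 × 1.385677 = 47.8058
mobile plan: 6.8 × (68.30/59.87) = 6.8 × 1.140805 = 7.7575
coffee: 37.5 × (10.82/15.29) = 37.5 × 0.707652 = 26.5370
Index = Σ wᵢ·(p₁ᵢ/p₀ᵢ) = 18.0627 + 47.8058 + 7.7575 + 26.5370 = 100.1630

100.2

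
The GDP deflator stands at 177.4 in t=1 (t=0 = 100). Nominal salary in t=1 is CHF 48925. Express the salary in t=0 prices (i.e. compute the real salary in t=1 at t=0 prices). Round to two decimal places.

Real = Nominal ÷ (Index/100) = 48925 ÷ (177.4/100)
     = 48925 ÷ 1.774 = 27578.9177

27578.92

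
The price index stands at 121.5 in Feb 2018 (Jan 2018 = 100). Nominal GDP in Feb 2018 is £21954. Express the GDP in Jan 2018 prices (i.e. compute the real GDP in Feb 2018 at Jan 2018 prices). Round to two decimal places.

18069.14

Real = Nominal ÷ (Index/100) = 21954 ÷ (121.5/100)
     = 21954 ÷ 1.215 = 18069.1358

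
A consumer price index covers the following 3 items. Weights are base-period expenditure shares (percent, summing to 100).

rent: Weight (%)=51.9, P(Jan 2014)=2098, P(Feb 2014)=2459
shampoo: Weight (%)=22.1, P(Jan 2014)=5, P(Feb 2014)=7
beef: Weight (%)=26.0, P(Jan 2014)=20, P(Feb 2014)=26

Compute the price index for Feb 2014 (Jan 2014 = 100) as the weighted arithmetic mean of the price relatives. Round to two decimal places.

rent: 51.9 × (2459/2098) = 51.9 × 1.172069 = 60.8304
shampoo: 22.1 × (7/5) = 22.1 × 1.400000 = 30.9400
beef: 26.0 × (26/20) = 26.0 × 1.300000 = 33.8000
Index = Σ wᵢ·(p₁ᵢ/p₀ᵢ) = 60.8304 + 30.9400 + 33.8000 = 125.5704

125.57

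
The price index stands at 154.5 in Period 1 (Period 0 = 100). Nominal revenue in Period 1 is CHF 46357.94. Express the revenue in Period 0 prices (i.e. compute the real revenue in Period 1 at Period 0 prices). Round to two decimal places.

Real = Nominal ÷ (Index/100) = 46357.94 ÷ (154.5/100)
     = 46357.94 ÷ 1.545 = 30005.1392

30005.14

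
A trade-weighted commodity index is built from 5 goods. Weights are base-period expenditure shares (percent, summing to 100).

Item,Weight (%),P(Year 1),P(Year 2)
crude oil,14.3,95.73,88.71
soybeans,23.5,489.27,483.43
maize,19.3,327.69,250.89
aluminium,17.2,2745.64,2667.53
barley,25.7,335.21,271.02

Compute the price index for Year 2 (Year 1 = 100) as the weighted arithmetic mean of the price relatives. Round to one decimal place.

crude oil: 14.3 × (88.71/95.73) = 14.3 × 0.926669 = 13.2514
soybeans: 23.5 × (483.43/489.27) = 23.5 × 0.988064 = 23.2195
maize: 19.3 × (250.89/327.69) = 19.3 × 0.765632 = 14.7767
aluminium: 17.2 × (2667.53/2745.64) = 17.2 × 0.971551 = 16.7107
barley: 25.7 × (271.02/335.21) = 25.7 × 0.808508 = 20.7787
Index = Σ wᵢ·(p₁ᵢ/p₀ᵢ) = 13.2514 + 23.2195 + 14.7767 + 16.7107 + 20.7787 = 88.7369

88.7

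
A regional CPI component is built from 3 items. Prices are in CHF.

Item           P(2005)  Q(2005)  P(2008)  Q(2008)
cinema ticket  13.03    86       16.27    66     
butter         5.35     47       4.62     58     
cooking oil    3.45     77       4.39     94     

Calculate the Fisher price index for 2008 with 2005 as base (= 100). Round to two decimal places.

118.36

Laspeyres component (base-period weights):
ΣP(2008)Q(2005) = 16.27×86 + 4.62×47 + 4.39×77 = 1399.22 + 217.14 + 338.03 = 1954.39
ΣP(2005)Q(2005) = 13.03×86 + 5.35×47 + 3.45×77 = 1120.58 + 251.45 + 265.65 = 1637.68
L = 1954.39 / 1637.68 × 100 = 119.3389
Paasche component (current-period weights):
ΣP(2008)Q(2008) = 16.27×66 + 4.62×58 + 4.39×94 = 1073.82 + 267.96 + 412.66 = 1754.44
ΣP(2005)Q(2008) = 13.03×66 + 5.35×58 + 3.45×94 = 859.98 + 310.3 + 324.3 = 1494.58
P = 1754.44 / 1494.58 × 100 = 117.3868
Fisher = √(L × P) = √(119.3389 × 117.3868) = 118.3589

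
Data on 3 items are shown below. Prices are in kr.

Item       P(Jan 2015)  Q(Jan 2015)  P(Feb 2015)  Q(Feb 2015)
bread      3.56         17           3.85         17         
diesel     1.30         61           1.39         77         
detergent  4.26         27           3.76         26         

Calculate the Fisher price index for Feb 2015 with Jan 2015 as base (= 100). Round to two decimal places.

99.18

Laspeyres component (base-period weights):
ΣP(Feb 2015)Q(Jan 2015) = 3.85×17 + 1.39×61 + 3.76×27 = 65.45 + 84.79 + 101.52 = 251.76
ΣP(Jan 2015)Q(Jan 2015) = 3.56×17 + 1.30×61 + 4.26×27 = 60.52 + 79.3 + 115.02 = 254.84
L = 251.76 / 254.84 × 100 = 98.7914
Paasche component (current-period weights):
ΣP(Feb 2015)Q(Feb 2015) = 3.85×17 + 1.39×77 + 3.76×26 = 65.45 + 107.03 + 97.76 = 270.24
ΣP(Jan 2015)Q(Feb 2015) = 3.56×17 + 1.30×77 + 4.26×26 = 60.52 + 100.1 + 110.76 = 271.38
P = 270.24 / 271.38 × 100 = 99.5799
Fisher = √(L × P) = √(98.7914 × 99.5799) = 99.1849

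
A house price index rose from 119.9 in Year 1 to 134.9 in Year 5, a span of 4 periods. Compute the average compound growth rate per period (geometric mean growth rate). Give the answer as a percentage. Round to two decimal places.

Growth factor = (134.9/119.9)^(1/4) = (1.125104)^(1/4) = 1.029907
Growth rate = 1.029907 − 1 = 0.029907 = 2.9907%

2.99%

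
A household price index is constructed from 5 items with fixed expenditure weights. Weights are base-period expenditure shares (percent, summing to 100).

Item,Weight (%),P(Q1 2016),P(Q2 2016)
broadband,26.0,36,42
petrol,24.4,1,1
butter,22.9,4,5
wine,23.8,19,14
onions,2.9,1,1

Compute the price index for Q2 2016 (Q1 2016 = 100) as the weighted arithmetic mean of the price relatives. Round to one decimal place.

broadband: 26.0 × (42/36) = 26.0 × 1.166667 = 30.3333
petrol: 24.4 × (1/1) = 24.4 × 1.000000 = 24.4000
butter: 22.9 × (5/4) = 22.9 × 1.250000 = 28.6250
wine: 23.8 × (14/19) = 23.8 × 0.736842 = 17.5368
onions: 2.9 × (1/1) = 2.9 × 1.000000 = 2.9000
Index = Σ wᵢ·(p₁ᵢ/p₀ᵢ) = 30.3333 + 24.4000 + 28.6250 + 17.5368 + 2.9000 = 103.7952

103.8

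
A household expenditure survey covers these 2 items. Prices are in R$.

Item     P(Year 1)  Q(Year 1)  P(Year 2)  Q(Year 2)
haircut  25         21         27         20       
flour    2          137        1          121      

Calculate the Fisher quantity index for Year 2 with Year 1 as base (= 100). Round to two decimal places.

93.38

Laspeyres component (base-period weights):
ΣP(Year 1)Q(Year 2) = 25×20 + 2×121 = 500 + 242 = 742
ΣP(Year 1)Q(Year 1) = 25×21 + 2×137 = 525 + 274 = 799
L = 742 / 799 × 100 = 92.8661
Paasche component (current-period weights):
ΣP(Year 2)Q(Year 2) = 27×20 + 1×121 = 540 + 121 = 661
ΣP(Year 2)Q(Year 1) = 27×21 + 1×137 = 567 + 137 = 704
P = 661 / 704 × 100 = 93.8920
Fisher = √(L × P) = √(92.8661 × 93.8920) = 93.3777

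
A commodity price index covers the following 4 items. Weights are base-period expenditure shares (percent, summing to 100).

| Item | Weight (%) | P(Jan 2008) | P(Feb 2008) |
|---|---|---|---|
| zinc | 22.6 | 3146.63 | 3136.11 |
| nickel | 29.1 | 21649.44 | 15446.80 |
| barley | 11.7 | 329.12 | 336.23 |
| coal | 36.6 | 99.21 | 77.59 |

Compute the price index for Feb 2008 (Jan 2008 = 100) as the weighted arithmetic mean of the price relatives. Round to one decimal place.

zinc: 22.6 × (3136.11/3146.63) = 22.6 × 0.996657 = 22.5244
nickel: 29.1 × (15446.80/21649.44) = 29.1 × 0.713497 = 20.7627
barley: 11.7 × (336.23/329.12) = 11.7 × 1.021603 = 11.9528
coal: 36.6 × (77.59/99.21) = 36.6 × 0.782078 = 28.6241
Index = Σ wᵢ·(p₁ᵢ/p₀ᵢ) = 22.5244 + 20.7627 + 11.9528 + 28.6241 = 83.8640

83.9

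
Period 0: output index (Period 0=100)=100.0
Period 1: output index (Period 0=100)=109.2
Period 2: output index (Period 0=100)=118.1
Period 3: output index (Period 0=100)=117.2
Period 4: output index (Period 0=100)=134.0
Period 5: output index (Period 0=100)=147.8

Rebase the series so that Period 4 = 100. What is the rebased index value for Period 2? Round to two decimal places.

Rebased(Period 2) = 118.1 / 134.0 × 100 = 88.1343

88.13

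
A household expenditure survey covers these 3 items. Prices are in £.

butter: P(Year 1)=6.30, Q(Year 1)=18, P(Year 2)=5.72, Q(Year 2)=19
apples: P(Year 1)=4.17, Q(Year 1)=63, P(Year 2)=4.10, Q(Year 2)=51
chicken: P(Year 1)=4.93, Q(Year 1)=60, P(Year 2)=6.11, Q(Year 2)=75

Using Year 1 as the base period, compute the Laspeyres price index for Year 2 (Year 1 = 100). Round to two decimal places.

Laspeyres price index uses base-period quantities as weights.
ΣP(Year 2)·Q(Year 1) = 5.72×18 + 4.10×63 + 6.11×60 = 102.96 + 258.3 + 366.6 = 727.86
ΣP(Year 1)·Q(Year 1) = 6.30×18 + 4.17×63 + 4.93×60 = 113.4 + 262.71 + 295.8 = 671.91
Index = 727.86 / 671.91 × 100 = 108.3270

108.33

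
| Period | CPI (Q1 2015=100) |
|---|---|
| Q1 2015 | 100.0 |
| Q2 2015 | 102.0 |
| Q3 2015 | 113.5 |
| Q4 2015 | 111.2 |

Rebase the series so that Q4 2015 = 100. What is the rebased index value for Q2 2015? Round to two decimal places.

Rebased(Q2 2015) = 102.0 / 111.2 × 100 = 91.7266

91.73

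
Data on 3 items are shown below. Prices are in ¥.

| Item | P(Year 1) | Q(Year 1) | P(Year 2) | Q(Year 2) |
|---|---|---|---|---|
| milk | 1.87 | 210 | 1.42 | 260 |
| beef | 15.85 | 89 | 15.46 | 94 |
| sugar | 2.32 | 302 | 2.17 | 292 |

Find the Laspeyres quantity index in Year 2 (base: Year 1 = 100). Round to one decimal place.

Laspeyres quantity index uses base-period prices as weights.
ΣP(Year 1)·Q(Year 2) = 1.87×260 + 15.85×94 + 2.32×292 = 486.2 + 1489.9 + 677.44 = 2653.54
ΣP(Year 1)·Q(Year 1) = 1.87×210 + 15.85×89 + 2.32×302 = 392.7 + 1410.65 + 700.64 = 2503.99
Index = 2653.54 / 2503.99 × 100 = 105.9725

106.0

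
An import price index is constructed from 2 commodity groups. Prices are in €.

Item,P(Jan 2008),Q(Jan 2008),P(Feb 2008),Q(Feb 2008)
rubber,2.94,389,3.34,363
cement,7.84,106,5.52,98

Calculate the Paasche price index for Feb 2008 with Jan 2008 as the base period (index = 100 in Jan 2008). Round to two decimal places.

Paasche price index uses current-period quantities as weights.
ΣP(Feb 2008)·Q(Feb 2008) = 3.34×363 + 5.52×98 = 1212.42 + 540.96 = 1753.38
ΣP(Jan 2008)·Q(Feb 2008) = 2.94×363 + 7.84×98 = 1067.22 + 768.32 = 1835.54
Index = 1753.38 / 1835.54 × 100 = 95.5239

95.52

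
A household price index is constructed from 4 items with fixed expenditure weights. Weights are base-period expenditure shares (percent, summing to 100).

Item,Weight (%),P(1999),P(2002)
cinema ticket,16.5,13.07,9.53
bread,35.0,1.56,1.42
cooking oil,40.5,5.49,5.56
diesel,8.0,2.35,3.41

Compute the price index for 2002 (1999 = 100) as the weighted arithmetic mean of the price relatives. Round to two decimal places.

cinema ticket: 16.5 × (9.53/13.07) = 16.5 × 0.729151 = 12.0310
bread: 35.0 × (1.42/1.56) = 35.0 × 0.910256 = 31.8590
cooking oil: 40.5 × (5.56/5.49) = 40.5 × 1.012750 = 41.0164
diesel: 8.0 × (3.41/2.35) = 8.0 × 1.451064 = 11.6085
Index = Σ wᵢ·(p₁ᵢ/p₀ᵢ) = 12.0310 + 31.8590 + 41.0164 + 11.6085 = 96.5149

96.51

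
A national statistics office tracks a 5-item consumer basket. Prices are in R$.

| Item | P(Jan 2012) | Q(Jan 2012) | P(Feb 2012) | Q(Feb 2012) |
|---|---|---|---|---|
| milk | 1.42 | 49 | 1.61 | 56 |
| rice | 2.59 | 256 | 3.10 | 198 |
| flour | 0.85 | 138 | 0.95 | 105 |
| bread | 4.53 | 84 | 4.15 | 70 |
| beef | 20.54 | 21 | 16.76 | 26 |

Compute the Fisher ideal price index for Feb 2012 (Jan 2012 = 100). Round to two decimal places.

Laspeyres component (base-period weights):
ΣP(Feb 2012)Q(Jan 2012) = 1.61×49 + 3.10×256 + 0.95×138 + 4.15×84 + 16.76×21 = 78.89 + 793.6 + 131.1 + 348.6 + 351.96 = 1704.15
ΣP(Jan 2012)Q(Jan 2012) = 1.42×49 + 2.59×256 + 0.85×138 + 4.53×84 + 20.54×21 = 69.58 + 663.04 + 117.3 + 380.52 + 431.34 = 1661.78
L = 1704.15 / 1661.78 × 100 = 102.5497
Paasche component (current-period weights):
ΣP(Feb 2012)Q(Feb 2012) = 1.61×56 + 3.10×198 + 0.95×105 + 4.15×70 + 16.76×26 = 90.16 + 613.8 + 99.75 + 290.5 + 435.76 = 1529.97
ΣP(Jan 2012)Q(Feb 2012) = 1.42×56 + 2.59×198 + 0.85×105 + 4.53×70 + 20.54×26 = 79.52 + 512.82 + 89.25 + 317.1 + 534.04 = 1532.73
P = 1529.97 / 1532.73 × 100 = 99.8199
Fisher = √(L × P) = √(102.5497 × 99.8199) = 101.1756

101.18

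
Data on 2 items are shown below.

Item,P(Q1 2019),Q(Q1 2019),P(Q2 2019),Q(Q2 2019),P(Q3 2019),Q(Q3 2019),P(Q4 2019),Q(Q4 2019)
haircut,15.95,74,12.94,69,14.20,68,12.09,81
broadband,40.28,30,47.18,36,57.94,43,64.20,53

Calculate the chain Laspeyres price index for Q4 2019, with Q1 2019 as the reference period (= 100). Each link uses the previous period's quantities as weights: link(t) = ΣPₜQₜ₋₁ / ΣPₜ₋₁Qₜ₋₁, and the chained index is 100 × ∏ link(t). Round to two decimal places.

Link Q1 2019→Q2 2019:
ΣP(Q2 2019)Q(Q1 2019) = 12.94×74 + 47.18×30 = 957.56 + 1415.4 = 2372.96
ΣP(Q1 2019)Q(Q1 2019) = 15.95×74 + 40.28×30 = 1180.3 + 1208.4 = 2388.7
link = 2372.96/2388.7 = 0.993411
Link Q2 2019→Q3 2019:
ΣP(Q3 2019)Q(Q2 2019) = 14.20×69 + 57.94×36 = 979.8 + 2085.84 = 3065.64
ΣP(Q2 2019)Q(Q2 2019) = 12.94×69 + 47.18×36 = 892.86 + 1698.48 = 2591.34
link = 3065.64/2591.34 = 1.183033
Link Q3 2019→Q4 2019:
ΣP(Q4 2019)Q(Q3 2019) = 12.09×68 + 64.20×43 = 822.12 + 2760.6 = 3582.72
ΣP(Q3 2019)Q(Q3 2019) = 14.20×68 + 57.94×43 = 965.6 + 2491.42 = 3457.02
link = 3582.72/3457.02 = 1.036361
Chained index = 100 × 0.993411 × 1.183033 × 1.036361 = 121.7970

121.80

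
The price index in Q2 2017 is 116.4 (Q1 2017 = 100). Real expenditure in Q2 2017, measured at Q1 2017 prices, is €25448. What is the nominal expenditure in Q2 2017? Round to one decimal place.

Nominal = Real × (Index/100) = 25448 × (116.4/100)
        = 25448 × 1.164 = 29621.4720

29621.5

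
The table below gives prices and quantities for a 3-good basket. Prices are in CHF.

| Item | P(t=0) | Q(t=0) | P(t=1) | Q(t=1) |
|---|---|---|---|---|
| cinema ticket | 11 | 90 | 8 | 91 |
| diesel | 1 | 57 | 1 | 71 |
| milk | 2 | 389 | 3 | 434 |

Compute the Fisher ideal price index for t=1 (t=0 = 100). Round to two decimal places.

Laspeyres component (base-period weights):
ΣP(t=1)Q(t=0) = 8×90 + 1×57 + 3×389 = 720 + 57 + 1167 = 1944
ΣP(t=0)Q(t=0) = 11×90 + 1×57 + 2×389 = 990 + 57 + 778 = 1825
L = 1944 / 1825 × 100 = 106.5205
Paasche component (current-period weights):
ΣP(t=1)Q(t=1) = 8×91 + 1×71 + 3×434 = 728 + 71 + 1302 = 2101
ΣP(t=0)Q(t=1) = 11×91 + 1×71 + 2×434 = 1001 + 71 + 868 = 1940
P = 2101 / 1940 × 100 = 108.2990
Fisher = √(L × P) = √(106.5205 × 108.2990) = 107.4061

107.41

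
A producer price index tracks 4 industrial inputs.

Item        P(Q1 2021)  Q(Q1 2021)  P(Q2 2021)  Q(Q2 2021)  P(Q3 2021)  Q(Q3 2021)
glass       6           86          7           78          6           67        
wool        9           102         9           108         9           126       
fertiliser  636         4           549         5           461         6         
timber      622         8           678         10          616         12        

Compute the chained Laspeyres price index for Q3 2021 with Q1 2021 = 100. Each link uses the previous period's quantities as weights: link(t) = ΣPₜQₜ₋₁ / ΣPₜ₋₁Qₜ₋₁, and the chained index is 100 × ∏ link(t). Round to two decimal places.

Link Q1 2021→Q2 2021:
ΣP(Q2 2021)Q(Q1 2021) = 7×86 + 9×102 + 549×4 + 678×8 = 602 + 918 + 2196 + 5424 = 9140
ΣP(Q1 2021)Q(Q1 2021) = 6×86 + 9×102 + 636×4 + 622×8 = 516 + 918 + 2544 + 4976 = 8954
link = 9140/8954 = 1.020773
Link Q2 2021→Q3 2021:
ΣP(Q3 2021)Q(Q2 2021) = 6×78 + 9×108 + 461×5 + 616×10 = 468 + 972 + 2305 + 6160 = 9905
ΣP(Q2 2021)Q(Q2 2021) = 7×78 + 9×108 + 549×5 + 678×10 = 546 + 972 + 2745 + 6780 = 11043
link = 9905/11043 = 0.896948
Chained index = 100 × 1.020773 × 0.896948 = 91.5580

91.56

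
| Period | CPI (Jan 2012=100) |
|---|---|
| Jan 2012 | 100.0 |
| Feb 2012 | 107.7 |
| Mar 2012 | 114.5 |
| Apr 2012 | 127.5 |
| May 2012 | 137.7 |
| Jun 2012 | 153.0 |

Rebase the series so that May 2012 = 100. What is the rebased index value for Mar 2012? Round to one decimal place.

83.2

Rebased(Mar 2012) = 114.5 / 137.7 × 100 = 83.1518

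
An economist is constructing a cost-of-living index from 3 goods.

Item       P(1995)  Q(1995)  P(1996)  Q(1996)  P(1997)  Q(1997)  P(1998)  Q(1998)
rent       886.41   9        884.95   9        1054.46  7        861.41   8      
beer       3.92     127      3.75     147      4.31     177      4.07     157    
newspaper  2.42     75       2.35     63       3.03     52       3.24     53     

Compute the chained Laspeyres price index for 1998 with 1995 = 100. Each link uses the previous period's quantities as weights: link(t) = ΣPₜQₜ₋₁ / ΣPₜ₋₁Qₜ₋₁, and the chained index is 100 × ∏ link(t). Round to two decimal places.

98.76

Link 1995→1996:
ΣP(1996)Q(1995) = 884.95×9 + 3.75×127 + 2.35×75 = 7964.55 + 476.25 + 176.25 = 8617.05
ΣP(1995)Q(1995) = 886.41×9 + 3.92×127 + 2.42×75 = 7977.69 + 497.84 + 181.5 = 8657.03
link = 8617.05/8657.03 = 0.995382
Link 1996→1997:
ΣP(1997)Q(1996) = 1054.46×9 + 4.31×147 + 3.03×63 = 9490.14 + 633.57 + 190.89 = 10314.6
ΣP(1996)Q(1996) = 884.95×9 + 3.75×147 + 2.35×63 = 7964.55 + 551.25 + 148.05 = 8663.85
link = 10314.6/8663.85 = 1.190533
Link 1997→1998:
ΣP(1998)Q(1997) = 861.41×7 + 4.07×177 + 3.24×52 = 6029.87 + 720.39 + 168.48 = 6918.74
ΣP(1997)Q(1997) = 1054.46×7 + 4.31×177 + 3.03×52 = 7381.22 + 762.87 + 157.56 = 8301.65
link = 6918.74/8301.65 = 0.833417
Chained index = 100 × 0.995382 × 1.190533 × 0.833417 = 98.7629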